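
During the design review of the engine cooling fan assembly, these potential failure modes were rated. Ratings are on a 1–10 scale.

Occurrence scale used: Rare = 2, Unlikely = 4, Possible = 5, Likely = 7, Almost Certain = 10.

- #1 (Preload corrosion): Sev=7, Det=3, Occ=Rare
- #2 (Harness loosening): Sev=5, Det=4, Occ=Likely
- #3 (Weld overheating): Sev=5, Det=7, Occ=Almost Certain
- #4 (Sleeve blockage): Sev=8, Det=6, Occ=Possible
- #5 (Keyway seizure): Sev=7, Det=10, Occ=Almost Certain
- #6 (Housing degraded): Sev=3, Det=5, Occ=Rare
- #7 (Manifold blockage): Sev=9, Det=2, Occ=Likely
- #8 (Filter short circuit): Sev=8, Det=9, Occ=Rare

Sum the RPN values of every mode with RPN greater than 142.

1434

RPN = Severity × Occurrence × Detection:
  #1: 7 × 2 × 3 = 42
  #2: 5 × 7 × 4 = 140
  #3: 5 × 10 × 7 = 350
  #4: 8 × 5 × 6 = 240
  #5: 7 × 10 × 10 = 700
  #6: 3 × 2 × 5 = 30
  #7: 9 × 7 × 2 = 126
  #8: 8 × 2 × 9 = 144
RPN > 142: #3 (350), #4 (240), #5 (700), #8 (144).
Sum: 350 + 240 + 700 + 144 = 1434.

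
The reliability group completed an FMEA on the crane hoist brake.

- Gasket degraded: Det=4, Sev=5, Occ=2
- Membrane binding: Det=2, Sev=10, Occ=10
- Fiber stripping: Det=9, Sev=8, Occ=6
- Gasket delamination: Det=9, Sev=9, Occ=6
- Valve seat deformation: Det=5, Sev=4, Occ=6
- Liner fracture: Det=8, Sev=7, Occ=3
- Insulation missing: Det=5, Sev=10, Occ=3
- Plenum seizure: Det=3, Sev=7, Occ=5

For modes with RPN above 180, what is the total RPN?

1118

RPN = Severity × Occurrence × Detection:
  Gasket degraded: 5 × 2 × 4 = 40
  Membrane binding: 10 × 10 × 2 = 200
  Fiber stripping: 8 × 6 × 9 = 432
  Gasket delamination: 9 × 6 × 9 = 486
  Valve seat deformation: 4 × 6 × 5 = 120
  Liner fracture: 7 × 3 × 8 = 168
  Insulation missing: 10 × 3 × 5 = 150
  Plenum seizure: 7 × 5 × 3 = 105
RPN > 180: Membrane binding (200), Fiber stripping (432), Gasket delamination (486).
Sum: 200 + 432 + 486 = 1118.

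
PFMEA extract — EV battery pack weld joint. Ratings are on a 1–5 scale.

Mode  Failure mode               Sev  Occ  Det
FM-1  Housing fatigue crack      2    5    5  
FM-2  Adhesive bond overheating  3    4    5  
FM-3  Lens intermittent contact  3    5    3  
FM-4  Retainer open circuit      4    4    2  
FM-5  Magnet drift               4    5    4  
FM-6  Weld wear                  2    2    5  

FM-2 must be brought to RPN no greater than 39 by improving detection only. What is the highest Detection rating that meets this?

FM-2: S=3, O=4, D=5 → current RPN = 60.
Fixed product = 12. Need 12 × D ≤ 39, so D ≤ 39/12 = 3.25.
Maximum integer Detection rating = 3 (gives RPN 36; D=4 would give 48 > 39).

3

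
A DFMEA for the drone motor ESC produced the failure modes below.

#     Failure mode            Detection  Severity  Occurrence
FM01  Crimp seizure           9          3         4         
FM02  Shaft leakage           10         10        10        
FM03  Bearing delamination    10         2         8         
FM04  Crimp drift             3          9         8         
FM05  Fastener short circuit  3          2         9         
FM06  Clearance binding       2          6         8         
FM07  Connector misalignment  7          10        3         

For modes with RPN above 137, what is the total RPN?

1586

RPN = Severity × Occurrence × Detection:
  FM01: 3 × 4 × 9 = 108
  FM02: 10 × 10 × 10 = 1000
  FM03: 2 × 8 × 10 = 160
  FM04: 9 × 8 × 3 = 216
  FM05: 2 × 9 × 3 = 54
  FM06: 6 × 8 × 2 = 96
  FM07: 10 × 3 × 7 = 210
RPN > 137: FM02 (1000), FM03 (160), FM04 (216), FM07 (210).
Sum: 1000 + 160 + 216 + 210 = 1586.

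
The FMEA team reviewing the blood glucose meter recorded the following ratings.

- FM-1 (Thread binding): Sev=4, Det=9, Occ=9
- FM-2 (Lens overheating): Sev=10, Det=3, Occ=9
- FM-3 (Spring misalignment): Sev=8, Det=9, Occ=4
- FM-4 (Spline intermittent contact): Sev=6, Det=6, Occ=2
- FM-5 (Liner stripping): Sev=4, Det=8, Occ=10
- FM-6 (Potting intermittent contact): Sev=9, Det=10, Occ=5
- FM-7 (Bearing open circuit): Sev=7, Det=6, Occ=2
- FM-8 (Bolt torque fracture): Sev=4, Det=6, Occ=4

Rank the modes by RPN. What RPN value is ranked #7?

84

RPN = Severity × Occurrence × Detection:
  FM-1: 4 × 9 × 9 = 324
  FM-2: 10 × 9 × 3 = 270
  FM-3: 8 × 4 × 9 = 288
  FM-4: 6 × 2 × 6 = 72
  FM-5: 4 × 10 × 8 = 320
  FM-6: 9 × 5 × 10 = 450
  FM-7: 7 × 2 × 6 = 84
  FM-8: 4 × 4 × 6 = 96
Sorted descending: 450, 324, 320, 288, 270, 96, 84, 72.
The seventh-highest RPN is 84 (FM-7).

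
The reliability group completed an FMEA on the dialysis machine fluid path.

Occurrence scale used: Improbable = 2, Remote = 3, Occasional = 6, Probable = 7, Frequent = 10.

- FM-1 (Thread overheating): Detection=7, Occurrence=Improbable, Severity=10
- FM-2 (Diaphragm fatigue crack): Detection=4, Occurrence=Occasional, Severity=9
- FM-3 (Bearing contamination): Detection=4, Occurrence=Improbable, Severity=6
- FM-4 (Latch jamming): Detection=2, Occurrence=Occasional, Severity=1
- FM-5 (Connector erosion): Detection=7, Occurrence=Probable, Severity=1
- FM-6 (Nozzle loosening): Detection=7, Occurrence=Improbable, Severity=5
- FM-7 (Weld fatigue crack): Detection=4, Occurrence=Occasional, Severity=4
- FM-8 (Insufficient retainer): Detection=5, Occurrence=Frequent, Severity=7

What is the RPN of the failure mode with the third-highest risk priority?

140

RPN = Severity × Occurrence × Detection:
  FM-1: 10 × 2 × 7 = 140
  FM-2: 9 × 6 × 4 = 216
  FM-3: 6 × 2 × 4 = 48
  FM-4: 1 × 6 × 2 = 12
  FM-5: 1 × 7 × 7 = 49
  FM-6: 5 × 2 × 7 = 70
  FM-7: 4 × 6 × 4 = 96
  FM-8: 7 × 10 × 5 = 350
Sorted descending: 350, 216, 140, 96, 70, 49, 48, 12.
The third-highest RPN is 140 (FM-1).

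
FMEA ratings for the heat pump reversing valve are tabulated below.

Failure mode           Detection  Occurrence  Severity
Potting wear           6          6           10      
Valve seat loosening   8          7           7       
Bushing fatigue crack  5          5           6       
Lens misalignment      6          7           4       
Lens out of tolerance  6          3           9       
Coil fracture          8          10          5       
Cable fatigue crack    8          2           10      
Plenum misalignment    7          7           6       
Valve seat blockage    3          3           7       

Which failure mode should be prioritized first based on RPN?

RPN = Severity × Occurrence × Detection:
  Potting wear: 10 × 6 × 6 = 360
  Valve seat loosening: 7 × 7 × 8 = 392
  Bushing fatigue crack: 6 × 5 × 5 = 150
  Lens misalignment: 4 × 7 × 6 = 168
  Lens out of tolerance: 9 × 3 × 6 = 162
  Coil fracture: 5 × 10 × 8 = 400
  Cable fatigue crack: 10 × 2 × 8 = 160
  Plenum misalignment: 6 × 7 × 7 = 294
  Valve seat blockage: 7 × 3 × 3 = 63
Highest RPN is 400 → Coil fracture.

Coil fracture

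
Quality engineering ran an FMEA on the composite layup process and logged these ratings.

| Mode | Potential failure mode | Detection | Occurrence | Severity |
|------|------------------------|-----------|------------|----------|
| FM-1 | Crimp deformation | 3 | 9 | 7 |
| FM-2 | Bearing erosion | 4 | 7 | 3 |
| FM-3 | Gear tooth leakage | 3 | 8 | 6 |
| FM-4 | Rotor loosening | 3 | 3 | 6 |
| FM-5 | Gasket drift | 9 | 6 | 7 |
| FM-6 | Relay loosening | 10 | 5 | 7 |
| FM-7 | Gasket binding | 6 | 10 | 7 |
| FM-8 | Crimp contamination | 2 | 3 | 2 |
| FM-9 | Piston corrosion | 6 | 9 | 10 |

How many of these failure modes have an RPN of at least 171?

5

RPN = Severity × Occurrence × Detection:
  FM-1: 7 × 9 × 3 = 189
  FM-2: 3 × 7 × 4 = 84
  FM-3: 6 × 8 × 3 = 144
  FM-4: 6 × 3 × 3 = 54
  FM-5: 7 × 6 × 9 = 378
  FM-6: 7 × 5 × 10 = 350
  FM-7: 7 × 10 × 6 = 420
  FM-8: 2 × 3 × 2 = 12
  FM-9: 10 × 9 × 6 = 540
Modes with RPN ≥ 171: FM-1 (189), FM-5 (378), FM-6 (350), FM-7 (420), FM-9 (540) → 5.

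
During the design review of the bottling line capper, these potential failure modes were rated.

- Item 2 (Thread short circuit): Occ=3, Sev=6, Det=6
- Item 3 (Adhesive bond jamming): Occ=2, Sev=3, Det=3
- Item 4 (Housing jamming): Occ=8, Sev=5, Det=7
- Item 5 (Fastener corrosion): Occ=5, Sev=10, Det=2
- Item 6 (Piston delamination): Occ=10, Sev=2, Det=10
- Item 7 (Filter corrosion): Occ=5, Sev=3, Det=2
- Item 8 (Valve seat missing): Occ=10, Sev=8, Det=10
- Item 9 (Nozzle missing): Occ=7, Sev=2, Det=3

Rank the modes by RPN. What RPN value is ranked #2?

280

RPN = Severity × Occurrence × Detection:
  Item 2: 6 × 3 × 6 = 108
  Item 3: 3 × 2 × 3 = 18
  Item 4: 5 × 8 × 7 = 280
  Item 5: 10 × 5 × 2 = 100
  Item 6: 2 × 10 × 10 = 200
  Item 7: 3 × 5 × 2 = 30
  Item 8: 8 × 10 × 10 = 800
  Item 9: 2 × 7 × 3 = 42
Sorted descending: 800, 280, 200, 108, 100, 42, 30, 18.
The second-highest RPN is 280 (Item 4).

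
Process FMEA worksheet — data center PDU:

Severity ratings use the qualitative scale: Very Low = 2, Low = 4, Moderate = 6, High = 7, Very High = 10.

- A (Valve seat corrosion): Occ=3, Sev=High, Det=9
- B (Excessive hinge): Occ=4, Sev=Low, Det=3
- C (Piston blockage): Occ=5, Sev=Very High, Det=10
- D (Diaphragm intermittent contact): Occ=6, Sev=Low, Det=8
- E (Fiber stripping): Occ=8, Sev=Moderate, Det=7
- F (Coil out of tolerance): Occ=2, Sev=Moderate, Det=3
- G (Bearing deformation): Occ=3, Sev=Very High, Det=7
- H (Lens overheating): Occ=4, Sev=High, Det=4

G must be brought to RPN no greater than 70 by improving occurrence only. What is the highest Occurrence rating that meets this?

G: S=10, O=3, D=7 → current RPN = 210.
Fixed product = 70. Need 70 × O ≤ 70, so O ≤ 70/70 = 1.00.
Maximum integer Occurrence rating = 1 (gives RPN 70; O=2 would give 140 > 70).

1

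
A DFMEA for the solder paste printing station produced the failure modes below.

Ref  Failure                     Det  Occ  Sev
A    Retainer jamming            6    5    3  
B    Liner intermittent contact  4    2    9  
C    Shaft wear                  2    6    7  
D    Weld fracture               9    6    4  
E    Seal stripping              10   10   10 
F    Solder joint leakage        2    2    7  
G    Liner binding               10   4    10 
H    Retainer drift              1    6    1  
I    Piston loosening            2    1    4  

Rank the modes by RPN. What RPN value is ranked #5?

RPN = Severity × Occurrence × Detection:
  A: 3 × 5 × 6 = 90
  B: 9 × 2 × 4 = 72
  C: 7 × 6 × 2 = 84
  D: 4 × 6 × 9 = 216
  E: 10 × 10 × 10 = 1000
  F: 7 × 2 × 2 = 28
  G: 10 × 4 × 10 = 400
  H: 1 × 6 × 1 = 6
  I: 4 × 1 × 2 = 8
Sorted descending: 1000, 400, 216, 90, 84, 72, 28, 8, 6.
The fifth-highest RPN is 84 (C).

84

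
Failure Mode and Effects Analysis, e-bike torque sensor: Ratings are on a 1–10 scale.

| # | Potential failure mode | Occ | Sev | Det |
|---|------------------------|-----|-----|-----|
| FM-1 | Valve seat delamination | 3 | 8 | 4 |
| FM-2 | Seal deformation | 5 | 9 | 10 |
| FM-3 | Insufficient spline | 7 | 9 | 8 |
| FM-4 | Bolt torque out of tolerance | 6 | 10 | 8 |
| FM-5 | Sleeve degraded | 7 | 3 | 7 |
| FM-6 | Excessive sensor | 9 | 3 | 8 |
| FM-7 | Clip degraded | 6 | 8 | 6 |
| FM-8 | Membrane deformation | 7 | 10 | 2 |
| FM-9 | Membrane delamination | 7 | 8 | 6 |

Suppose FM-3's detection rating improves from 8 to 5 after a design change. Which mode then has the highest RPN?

FM-4

RPN = Severity × Occurrence × Detection:
  FM-1: 8 × 3 × 4 = 96
  FM-2: 9 × 5 × 10 = 450
  FM-3: 9 × 7 × 8 = 504
  FM-4: 10 × 6 × 8 = 480
  FM-5: 3 × 7 × 7 = 147
  FM-6: 3 × 9 × 8 = 216
  FM-7: 8 × 6 × 6 = 288
  FM-8: 10 × 7 × 2 = 140
  FM-9: 8 × 7 × 6 = 336
After action: FM-3 → 9 × 7 × 5 = 315.
Revised RPNs: FM-4=480, FM-2=450, FM-9=336, FM-3=315, FM-7=288, FM-6=216, FM-5=147, FM-8=140, FM-1=96.
Highest is now FM-4 (480).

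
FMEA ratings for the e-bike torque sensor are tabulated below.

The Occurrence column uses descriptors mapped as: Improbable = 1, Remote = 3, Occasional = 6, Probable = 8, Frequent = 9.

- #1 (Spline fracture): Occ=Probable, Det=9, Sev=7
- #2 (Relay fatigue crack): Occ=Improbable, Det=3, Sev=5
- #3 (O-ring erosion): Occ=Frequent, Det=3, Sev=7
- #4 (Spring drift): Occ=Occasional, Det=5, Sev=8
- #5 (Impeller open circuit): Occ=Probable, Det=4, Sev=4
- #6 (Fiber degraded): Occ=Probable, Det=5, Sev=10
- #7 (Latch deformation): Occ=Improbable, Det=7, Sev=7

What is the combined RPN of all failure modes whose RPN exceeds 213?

1144

RPN = Severity × Occurrence × Detection:
  #1: 7 × 8 × 9 = 504
  #2: 5 × 1 × 3 = 15
  #3: 7 × 9 × 3 = 189
  #4: 8 × 6 × 5 = 240
  #5: 4 × 8 × 4 = 128
  #6: 10 × 8 × 5 = 400
  #7: 7 × 1 × 7 = 49
RPN > 213: #1 (504), #4 (240), #6 (400).
Sum: 504 + 240 + 400 = 1144.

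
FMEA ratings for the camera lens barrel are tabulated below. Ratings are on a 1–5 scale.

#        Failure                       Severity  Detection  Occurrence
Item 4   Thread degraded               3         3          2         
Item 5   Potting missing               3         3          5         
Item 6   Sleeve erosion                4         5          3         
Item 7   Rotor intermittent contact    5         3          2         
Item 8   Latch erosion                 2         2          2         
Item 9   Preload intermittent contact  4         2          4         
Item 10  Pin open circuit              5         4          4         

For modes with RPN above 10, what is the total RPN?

265

RPN = Severity × Occurrence × Detection:
  Item 4: 3 × 2 × 3 = 18
  Item 5: 3 × 5 × 3 = 45
  Item 6: 4 × 3 × 5 = 60
  Item 7: 5 × 2 × 3 = 30
  Item 8: 2 × 2 × 2 = 8
  Item 9: 4 × 4 × 2 = 32
  Item 10: 5 × 4 × 4 = 80
RPN > 10: Item 4 (18), Item 5 (45), Item 6 (60), Item 7 (30), Item 9 (32), Item 10 (80).
Sum: 18 + 45 + 60 + 30 + 32 + 80 = 265.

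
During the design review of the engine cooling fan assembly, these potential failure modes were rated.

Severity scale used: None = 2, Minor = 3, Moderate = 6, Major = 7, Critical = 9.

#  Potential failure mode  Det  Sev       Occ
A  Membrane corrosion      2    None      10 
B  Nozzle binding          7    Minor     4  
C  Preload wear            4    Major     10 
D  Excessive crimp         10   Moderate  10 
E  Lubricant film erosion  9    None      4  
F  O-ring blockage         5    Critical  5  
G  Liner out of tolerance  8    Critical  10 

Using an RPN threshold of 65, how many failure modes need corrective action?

6

RPN = Severity × Occurrence × Detection:
  A: 2 × 10 × 2 = 40
  B: 3 × 4 × 7 = 84
  C: 7 × 10 × 4 = 280
  D: 6 × 10 × 10 = 600
  E: 2 × 4 × 9 = 72
  F: 9 × 5 × 5 = 225
  G: 9 × 10 × 8 = 720
Modes with RPN ≥ 65: B (84), C (280), D (600), E (72), F (225), G (720) → 6.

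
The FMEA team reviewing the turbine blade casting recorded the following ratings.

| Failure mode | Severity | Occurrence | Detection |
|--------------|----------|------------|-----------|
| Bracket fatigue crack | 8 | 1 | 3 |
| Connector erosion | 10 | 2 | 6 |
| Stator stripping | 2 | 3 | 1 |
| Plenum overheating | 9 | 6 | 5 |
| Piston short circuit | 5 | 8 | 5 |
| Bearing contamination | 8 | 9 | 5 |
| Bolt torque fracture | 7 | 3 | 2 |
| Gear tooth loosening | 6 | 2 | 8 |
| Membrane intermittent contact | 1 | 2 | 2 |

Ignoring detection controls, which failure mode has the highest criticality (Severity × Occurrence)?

Criticality = Severity × Occurrence:
  Bracket fatigue crack: 8 × 1 = 8
  Connector erosion: 10 × 2 = 20
  Stator stripping: 2 × 3 = 6
  Plenum overheating: 9 × 6 = 54
  Piston short circuit: 5 × 8 = 40
  Bearing contamination: 8 × 9 = 72
  Bolt torque fracture: 7 × 3 = 21
  Gear tooth loosening: 6 × 2 = 12
  Membrane intermittent contact: 1 × 2 = 2
Highest criticality is 72 → Bearing contamination.

Bearing contamination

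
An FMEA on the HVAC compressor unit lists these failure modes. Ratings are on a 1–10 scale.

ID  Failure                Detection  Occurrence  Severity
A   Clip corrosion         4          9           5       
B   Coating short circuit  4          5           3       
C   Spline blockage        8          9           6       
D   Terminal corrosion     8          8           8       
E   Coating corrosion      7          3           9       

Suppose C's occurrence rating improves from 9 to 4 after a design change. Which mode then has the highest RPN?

D

RPN = Severity × Occurrence × Detection:
  A: 5 × 9 × 4 = 180
  B: 3 × 5 × 4 = 60
  C: 6 × 9 × 8 = 432
  D: 8 × 8 × 8 = 512
  E: 9 × 3 × 7 = 189
After action: C → 6 × 4 × 8 = 192.
Revised RPNs: D=512, C=192, E=189, A=180, B=60.
Highest is now D (512).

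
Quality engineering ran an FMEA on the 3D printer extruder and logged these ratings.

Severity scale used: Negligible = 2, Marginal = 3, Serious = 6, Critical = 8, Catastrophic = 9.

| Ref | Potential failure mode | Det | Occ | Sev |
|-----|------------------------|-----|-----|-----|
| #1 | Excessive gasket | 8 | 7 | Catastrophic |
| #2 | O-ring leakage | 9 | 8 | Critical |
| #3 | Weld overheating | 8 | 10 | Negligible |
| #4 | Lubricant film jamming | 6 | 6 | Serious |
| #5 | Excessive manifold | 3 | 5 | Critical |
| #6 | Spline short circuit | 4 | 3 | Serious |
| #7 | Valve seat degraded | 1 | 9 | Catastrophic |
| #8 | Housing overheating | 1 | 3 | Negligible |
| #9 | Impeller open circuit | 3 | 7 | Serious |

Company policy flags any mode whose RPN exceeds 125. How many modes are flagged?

5

RPN = Severity × Occurrence × Detection:
  #1: 9 × 7 × 8 = 504
  #2: 8 × 8 × 9 = 576
  #3: 2 × 10 × 8 = 160
  #4: 6 × 6 × 6 = 216
  #5: 8 × 5 × 3 = 120
  #6: 6 × 3 × 4 = 72
  #7: 9 × 9 × 1 = 81
  #8: 2 × 3 × 1 = 6
  #9: 6 × 7 × 3 = 126
Modes with RPN > 125: #1 (504), #2 (576), #3 (160), #4 (216), #9 (126) → 5.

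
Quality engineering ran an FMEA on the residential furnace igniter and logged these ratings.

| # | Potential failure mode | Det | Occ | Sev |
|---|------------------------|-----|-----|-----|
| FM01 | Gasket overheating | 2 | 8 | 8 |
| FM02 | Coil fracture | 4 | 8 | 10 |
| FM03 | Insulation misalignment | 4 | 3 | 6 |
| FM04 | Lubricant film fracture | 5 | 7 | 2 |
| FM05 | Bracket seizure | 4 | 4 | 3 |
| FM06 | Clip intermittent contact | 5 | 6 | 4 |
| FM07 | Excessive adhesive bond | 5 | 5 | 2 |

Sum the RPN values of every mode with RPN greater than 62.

RPN = Severity × Occurrence × Detection:
  FM01: 8 × 8 × 2 = 128
  FM02: 10 × 8 × 4 = 320
  FM03: 6 × 3 × 4 = 72
  FM04: 2 × 7 × 5 = 70
  FM05: 3 × 4 × 4 = 48
  FM06: 4 × 6 × 5 = 120
  FM07: 2 × 5 × 5 = 50
RPN > 62: FM01 (128), FM02 (320), FM03 (72), FM04 (70), FM06 (120).
Sum: 128 + 320 + 72 + 70 + 120 = 710.

710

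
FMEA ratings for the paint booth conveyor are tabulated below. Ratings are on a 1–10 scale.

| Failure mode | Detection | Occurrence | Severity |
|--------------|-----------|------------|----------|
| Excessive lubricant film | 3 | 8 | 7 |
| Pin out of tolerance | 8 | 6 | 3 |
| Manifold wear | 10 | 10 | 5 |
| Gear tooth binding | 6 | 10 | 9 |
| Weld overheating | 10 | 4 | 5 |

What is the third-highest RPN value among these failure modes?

RPN = Severity × Occurrence × Detection:
  Excessive lubricant film: 7 × 8 × 3 = 168
  Pin out of tolerance: 3 × 6 × 8 = 144
  Manifold wear: 5 × 10 × 10 = 500
  Gear tooth binding: 9 × 10 × 6 = 540
  Weld overheating: 5 × 4 × 10 = 200
Sorted descending: 540, 500, 200, 168, 144.
The third-highest RPN is 200 (Weld overheating).

200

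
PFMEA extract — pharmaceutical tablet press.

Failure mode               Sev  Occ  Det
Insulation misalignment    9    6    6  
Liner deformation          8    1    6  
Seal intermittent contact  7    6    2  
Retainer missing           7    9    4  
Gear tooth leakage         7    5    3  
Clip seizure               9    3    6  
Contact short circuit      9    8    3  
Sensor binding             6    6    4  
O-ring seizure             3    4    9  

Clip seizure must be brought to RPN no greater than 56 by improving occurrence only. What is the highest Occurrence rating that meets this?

1

Clip seizure: S=9, O=3, D=6 → current RPN = 162.
Fixed product = 54. Need 54 × O ≤ 56, so O ≤ 56/54 = 1.04.
Maximum integer Occurrence rating = 1 (gives RPN 54; O=2 would give 108 > 56).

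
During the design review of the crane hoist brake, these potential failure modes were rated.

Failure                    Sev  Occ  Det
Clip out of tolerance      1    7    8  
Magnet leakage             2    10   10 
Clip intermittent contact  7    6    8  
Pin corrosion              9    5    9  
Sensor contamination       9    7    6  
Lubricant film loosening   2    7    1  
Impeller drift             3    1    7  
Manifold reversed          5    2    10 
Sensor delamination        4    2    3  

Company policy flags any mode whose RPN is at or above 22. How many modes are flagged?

RPN = Severity × Occurrence × Detection:
  Clip out of tolerance: 1 × 7 × 8 = 56
  Magnet leakage: 2 × 10 × 10 = 200
  Clip intermittent contact: 7 × 6 × 8 = 336
  Pin corrosion: 9 × 5 × 9 = 405
  Sensor contamination: 9 × 7 × 6 = 378
  Lubricant film loosening: 2 × 7 × 1 = 14
  Impeller drift: 3 × 1 × 7 = 21
  Manifold reversed: 5 × 2 × 10 = 100
  Sensor delamination: 4 × 2 × 3 = 24
Modes with RPN ≥ 22: Clip out of tolerance (56), Magnet leakage (200), Clip intermittent contact (336), Pin corrosion (405), Sensor contamination (378), Manifold reversed (100), Sensor delamination (24) → 7.

7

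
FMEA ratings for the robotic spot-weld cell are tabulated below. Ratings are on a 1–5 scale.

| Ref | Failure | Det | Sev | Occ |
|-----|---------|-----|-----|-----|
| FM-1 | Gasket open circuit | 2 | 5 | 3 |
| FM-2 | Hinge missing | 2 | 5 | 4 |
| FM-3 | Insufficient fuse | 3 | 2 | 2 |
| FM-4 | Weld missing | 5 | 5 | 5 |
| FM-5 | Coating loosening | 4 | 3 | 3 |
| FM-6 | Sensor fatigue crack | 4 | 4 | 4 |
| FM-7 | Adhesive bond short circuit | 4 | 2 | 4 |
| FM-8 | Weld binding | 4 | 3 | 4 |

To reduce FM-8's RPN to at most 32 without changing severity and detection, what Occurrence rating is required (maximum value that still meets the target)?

2

FM-8: S=3, O=4, D=4 → current RPN = 48.
Fixed product = 12. Need 12 × O ≤ 32, so O ≤ 32/12 = 2.67.
Maximum integer Occurrence rating = 2 (gives RPN 24; O=3 would give 36 > 32).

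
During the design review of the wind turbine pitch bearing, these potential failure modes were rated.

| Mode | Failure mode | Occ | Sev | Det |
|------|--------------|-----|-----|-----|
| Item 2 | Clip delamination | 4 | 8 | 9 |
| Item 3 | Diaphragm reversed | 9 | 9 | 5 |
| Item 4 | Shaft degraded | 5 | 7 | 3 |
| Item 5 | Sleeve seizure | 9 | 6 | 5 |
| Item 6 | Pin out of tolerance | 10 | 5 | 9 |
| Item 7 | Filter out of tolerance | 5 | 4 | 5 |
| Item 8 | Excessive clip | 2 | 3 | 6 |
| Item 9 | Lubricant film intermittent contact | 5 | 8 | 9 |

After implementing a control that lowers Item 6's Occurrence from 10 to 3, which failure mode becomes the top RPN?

Item 3

RPN = Severity × Occurrence × Detection:
  Item 2: 8 × 4 × 9 = 288
  Item 3: 9 × 9 × 5 = 405
  Item 4: 7 × 5 × 3 = 105
  Item 5: 6 × 9 × 5 = 270
  Item 6: 5 × 10 × 9 = 450
  Item 7: 4 × 5 × 5 = 100
  Item 8: 3 × 2 × 6 = 36
  Item 9: 8 × 5 × 9 = 360
After action: Item 6 → 5 × 3 × 9 = 135.
Revised RPNs: Item 3=405, Item 9=360, Item 2=288, Item 5=270, Item 6=135, Item 4=105, Item 7=100, Item 8=36.
Highest is now Item 3 (405).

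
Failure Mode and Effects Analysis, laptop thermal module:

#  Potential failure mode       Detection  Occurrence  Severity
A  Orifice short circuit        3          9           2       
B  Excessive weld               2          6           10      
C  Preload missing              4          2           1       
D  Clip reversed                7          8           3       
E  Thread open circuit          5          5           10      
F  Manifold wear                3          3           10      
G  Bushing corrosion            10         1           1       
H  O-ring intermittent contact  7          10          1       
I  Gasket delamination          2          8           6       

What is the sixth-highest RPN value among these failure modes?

70

RPN = Severity × Occurrence × Detection:
  A: 2 × 9 × 3 = 54
  B: 10 × 6 × 2 = 120
  C: 1 × 2 × 4 = 8
  D: 3 × 8 × 7 = 168
  E: 10 × 5 × 5 = 250
  F: 10 × 3 × 3 = 90
  G: 1 × 1 × 10 = 10
  H: 1 × 10 × 7 = 70
  I: 6 × 8 × 2 = 96
Sorted descending: 250, 168, 120, 96, 90, 70, 54, 10, 8.
The sixth-highest RPN is 70 (H).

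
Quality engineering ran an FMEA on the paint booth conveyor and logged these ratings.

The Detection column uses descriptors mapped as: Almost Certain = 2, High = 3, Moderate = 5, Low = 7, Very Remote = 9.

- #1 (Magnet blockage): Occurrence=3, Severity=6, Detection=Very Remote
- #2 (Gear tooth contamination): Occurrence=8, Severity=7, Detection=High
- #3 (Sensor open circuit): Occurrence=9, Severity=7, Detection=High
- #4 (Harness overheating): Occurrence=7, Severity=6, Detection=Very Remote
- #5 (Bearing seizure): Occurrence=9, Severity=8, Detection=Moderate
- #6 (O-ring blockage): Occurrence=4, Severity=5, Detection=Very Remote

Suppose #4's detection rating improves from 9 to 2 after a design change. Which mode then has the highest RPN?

RPN = Severity × Occurrence × Detection:
  #1: 6 × 3 × 9 = 162
  #2: 7 × 8 × 3 = 168
  #3: 7 × 9 × 3 = 189
  #4: 6 × 7 × 9 = 378
  #5: 8 × 9 × 5 = 360
  #6: 5 × 4 × 9 = 180
After action: #4 → 6 × 7 × 2 = 84.
Revised RPNs: #5=360, #3=189, #6=180, #2=168, #1=162, #4=84.
Highest is now #5 (360).

#5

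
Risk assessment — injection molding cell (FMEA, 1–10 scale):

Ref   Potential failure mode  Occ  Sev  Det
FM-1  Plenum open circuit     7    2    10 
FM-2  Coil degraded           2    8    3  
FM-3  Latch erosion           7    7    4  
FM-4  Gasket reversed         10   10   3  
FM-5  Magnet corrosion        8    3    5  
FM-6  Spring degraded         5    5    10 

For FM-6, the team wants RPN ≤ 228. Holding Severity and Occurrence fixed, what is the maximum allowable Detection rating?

FM-6: S=5, O=5, D=10 → current RPN = 250.
Fixed product = 25. Need 25 × D ≤ 228, so D ≤ 228/25 = 9.12.
Maximum integer Detection rating = 9 (gives RPN 225; D=10 would give 250 > 228).

9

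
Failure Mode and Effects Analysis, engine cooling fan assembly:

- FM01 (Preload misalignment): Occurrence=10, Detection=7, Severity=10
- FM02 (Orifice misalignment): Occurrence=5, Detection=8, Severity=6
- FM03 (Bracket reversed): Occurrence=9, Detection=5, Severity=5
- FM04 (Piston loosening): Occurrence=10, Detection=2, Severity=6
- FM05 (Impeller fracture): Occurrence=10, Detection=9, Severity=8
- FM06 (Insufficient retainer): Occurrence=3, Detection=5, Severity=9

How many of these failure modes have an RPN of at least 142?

RPN = Severity × Occurrence × Detection:
  FM01: 10 × 10 × 7 = 700
  FM02: 6 × 5 × 8 = 240
  FM03: 5 × 9 × 5 = 225
  FM04: 6 × 10 × 2 = 120
  FM05: 8 × 10 × 9 = 720
  FM06: 9 × 3 × 5 = 135
Modes with RPN ≥ 142: FM01 (700), FM02 (240), FM03 (225), FM05 (720) → 4.

4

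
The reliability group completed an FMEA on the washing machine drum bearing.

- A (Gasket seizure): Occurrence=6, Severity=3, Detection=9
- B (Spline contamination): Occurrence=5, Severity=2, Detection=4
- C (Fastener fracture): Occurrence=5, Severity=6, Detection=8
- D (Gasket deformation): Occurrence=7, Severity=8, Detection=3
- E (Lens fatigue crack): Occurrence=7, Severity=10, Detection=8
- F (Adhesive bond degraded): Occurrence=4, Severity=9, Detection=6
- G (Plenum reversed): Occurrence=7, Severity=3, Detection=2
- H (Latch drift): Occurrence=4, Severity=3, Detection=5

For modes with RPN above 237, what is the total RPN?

800

RPN = Severity × Occurrence × Detection:
  A: 3 × 6 × 9 = 162
  B: 2 × 5 × 4 = 40
  C: 6 × 5 × 8 = 240
  D: 8 × 7 × 3 = 168
  E: 10 × 7 × 8 = 560
  F: 9 × 4 × 6 = 216
  G: 3 × 7 × 2 = 42
  H: 3 × 4 × 5 = 60
RPN > 237: C (240), E (560).
Sum: 240 + 560 = 800.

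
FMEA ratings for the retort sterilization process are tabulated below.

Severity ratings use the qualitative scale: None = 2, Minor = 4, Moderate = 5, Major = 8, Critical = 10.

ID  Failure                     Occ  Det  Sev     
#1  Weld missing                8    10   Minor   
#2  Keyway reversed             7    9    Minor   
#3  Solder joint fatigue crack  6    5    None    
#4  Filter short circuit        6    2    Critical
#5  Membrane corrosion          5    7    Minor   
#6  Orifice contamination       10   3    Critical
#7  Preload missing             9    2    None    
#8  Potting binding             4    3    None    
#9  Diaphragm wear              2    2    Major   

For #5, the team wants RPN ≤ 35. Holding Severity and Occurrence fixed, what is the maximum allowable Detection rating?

1

#5: S=4, O=5, D=7 → current RPN = 140.
Fixed product = 20. Need 20 × D ≤ 35, so D ≤ 35/20 = 1.75.
Maximum integer Detection rating = 1 (gives RPN 20; D=2 would give 40 > 35).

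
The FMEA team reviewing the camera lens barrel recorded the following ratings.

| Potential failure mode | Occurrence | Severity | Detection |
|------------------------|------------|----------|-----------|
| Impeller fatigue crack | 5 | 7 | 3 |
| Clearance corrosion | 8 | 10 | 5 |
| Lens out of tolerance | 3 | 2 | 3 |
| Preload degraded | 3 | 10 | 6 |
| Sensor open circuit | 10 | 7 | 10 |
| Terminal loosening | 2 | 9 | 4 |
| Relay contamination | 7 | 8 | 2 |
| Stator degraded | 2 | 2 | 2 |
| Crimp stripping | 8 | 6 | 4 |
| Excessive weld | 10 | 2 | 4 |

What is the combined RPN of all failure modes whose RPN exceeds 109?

1584

RPN = Severity × Occurrence × Detection:
  Impeller fatigue crack: 7 × 5 × 3 = 105
  Clearance corrosion: 10 × 8 × 5 = 400
  Lens out of tolerance: 2 × 3 × 3 = 18
  Preload degraded: 10 × 3 × 6 = 180
  Sensor open circuit: 7 × 10 × 10 = 700
  Terminal loosening: 9 × 2 × 4 = 72
  Relay contamination: 8 × 7 × 2 = 112
  Stator degraded: 2 × 2 × 2 = 8
  Crimp stripping: 6 × 8 × 4 = 192
  Excessive weld: 2 × 10 × 4 = 80
RPN > 109: Clearance corrosion (400), Preload degraded (180), Sensor open circuit (700), Relay contamination (112), Crimp stripping (192).
Sum: 400 + 180 + 700 + 112 + 192 = 1584.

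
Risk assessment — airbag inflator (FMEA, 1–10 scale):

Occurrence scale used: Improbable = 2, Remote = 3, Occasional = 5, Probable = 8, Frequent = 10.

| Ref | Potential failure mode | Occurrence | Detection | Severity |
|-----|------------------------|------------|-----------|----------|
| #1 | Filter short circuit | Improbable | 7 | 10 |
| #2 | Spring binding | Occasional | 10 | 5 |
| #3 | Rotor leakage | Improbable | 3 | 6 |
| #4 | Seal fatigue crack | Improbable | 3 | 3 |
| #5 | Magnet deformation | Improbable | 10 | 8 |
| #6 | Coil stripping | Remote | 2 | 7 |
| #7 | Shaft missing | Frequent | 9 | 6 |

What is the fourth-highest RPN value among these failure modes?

140

RPN = Severity × Occurrence × Detection:
  #1: 10 × 2 × 7 = 140
  #2: 5 × 5 × 10 = 250
  #3: 6 × 2 × 3 = 36
  #4: 3 × 2 × 3 = 18
  #5: 8 × 2 × 10 = 160
  #6: 7 × 3 × 2 = 42
  #7: 6 × 10 × 9 = 540
Sorted descending: 540, 250, 160, 140, 42, 36, 18.
The fourth-highest RPN is 140 (#1).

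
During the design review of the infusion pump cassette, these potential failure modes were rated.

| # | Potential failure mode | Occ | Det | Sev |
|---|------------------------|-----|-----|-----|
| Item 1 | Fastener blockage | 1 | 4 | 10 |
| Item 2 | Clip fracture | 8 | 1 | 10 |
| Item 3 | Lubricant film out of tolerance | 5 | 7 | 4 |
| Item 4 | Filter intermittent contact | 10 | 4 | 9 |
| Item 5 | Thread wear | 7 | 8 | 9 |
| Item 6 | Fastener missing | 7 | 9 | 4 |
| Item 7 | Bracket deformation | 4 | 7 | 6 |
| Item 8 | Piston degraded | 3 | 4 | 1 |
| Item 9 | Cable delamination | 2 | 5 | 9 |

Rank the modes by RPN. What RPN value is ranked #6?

90

RPN = Severity × Occurrence × Detection:
  Item 1: 10 × 1 × 4 = 40
  Item 2: 10 × 8 × 1 = 80
  Item 3: 4 × 5 × 7 = 140
  Item 4: 9 × 10 × 4 = 360
  Item 5: 9 × 7 × 8 = 504
  Item 6: 4 × 7 × 9 = 252
  Item 7: 6 × 4 × 7 = 168
  Item 8: 1 × 3 × 4 = 12
  Item 9: 9 × 2 × 5 = 90
Sorted descending: 504, 360, 252, 168, 140, 90, 80, 40, 12.
The sixth-highest RPN is 90 (Item 9).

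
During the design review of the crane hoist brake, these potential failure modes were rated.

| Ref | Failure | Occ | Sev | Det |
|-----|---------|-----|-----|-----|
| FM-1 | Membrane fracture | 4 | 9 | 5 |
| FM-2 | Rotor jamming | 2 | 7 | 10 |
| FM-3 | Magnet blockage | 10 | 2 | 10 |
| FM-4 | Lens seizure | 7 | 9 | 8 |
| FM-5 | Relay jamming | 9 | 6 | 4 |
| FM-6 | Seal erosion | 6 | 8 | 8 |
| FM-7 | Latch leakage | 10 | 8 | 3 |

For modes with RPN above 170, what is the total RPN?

1724

RPN = Severity × Occurrence × Detection:
  FM-1: 9 × 4 × 5 = 180
  FM-2: 7 × 2 × 10 = 140
  FM-3: 2 × 10 × 10 = 200
  FM-4: 9 × 7 × 8 = 504
  FM-5: 6 × 9 × 4 = 216
  FM-6: 8 × 6 × 8 = 384
  FM-7: 8 × 10 × 3 = 240
RPN > 170: FM-1 (180), FM-3 (200), FM-4 (504), FM-5 (216), FM-6 (384), FM-7 (240).
Sum: 180 + 200 + 504 + 216 + 384 + 240 = 1724.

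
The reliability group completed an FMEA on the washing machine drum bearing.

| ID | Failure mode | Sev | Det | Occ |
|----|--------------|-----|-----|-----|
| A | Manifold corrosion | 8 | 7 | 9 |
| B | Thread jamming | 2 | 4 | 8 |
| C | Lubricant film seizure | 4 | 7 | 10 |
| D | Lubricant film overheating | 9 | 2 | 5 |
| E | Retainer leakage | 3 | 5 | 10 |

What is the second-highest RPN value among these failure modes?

280

RPN = Severity × Occurrence × Detection:
  A: 8 × 9 × 7 = 504
  B: 2 × 8 × 4 = 64
  C: 4 × 10 × 7 = 280
  D: 9 × 5 × 2 = 90
  E: 3 × 10 × 5 = 150
Sorted descending: 504, 280, 150, 90, 64.
The second-highest RPN is 280 (C).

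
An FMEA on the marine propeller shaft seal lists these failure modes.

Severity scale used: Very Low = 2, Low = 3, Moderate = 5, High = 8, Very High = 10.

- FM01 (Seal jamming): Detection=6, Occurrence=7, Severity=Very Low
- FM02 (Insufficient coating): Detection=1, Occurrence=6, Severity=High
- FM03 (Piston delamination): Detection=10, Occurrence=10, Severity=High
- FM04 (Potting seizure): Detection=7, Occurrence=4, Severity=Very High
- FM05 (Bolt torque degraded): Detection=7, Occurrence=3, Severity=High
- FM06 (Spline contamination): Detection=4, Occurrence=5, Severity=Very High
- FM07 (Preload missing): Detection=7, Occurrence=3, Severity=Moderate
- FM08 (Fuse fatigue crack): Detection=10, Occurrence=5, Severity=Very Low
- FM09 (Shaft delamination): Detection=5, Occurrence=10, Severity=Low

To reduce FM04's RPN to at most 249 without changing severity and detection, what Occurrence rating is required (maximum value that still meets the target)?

FM04: S=10, O=4, D=7 → current RPN = 280.
Fixed product = 70. Need 70 × O ≤ 249, so O ≤ 249/70 = 3.56.
Maximum integer Occurrence rating = 3 (gives RPN 210; O=4 would give 280 > 249).

3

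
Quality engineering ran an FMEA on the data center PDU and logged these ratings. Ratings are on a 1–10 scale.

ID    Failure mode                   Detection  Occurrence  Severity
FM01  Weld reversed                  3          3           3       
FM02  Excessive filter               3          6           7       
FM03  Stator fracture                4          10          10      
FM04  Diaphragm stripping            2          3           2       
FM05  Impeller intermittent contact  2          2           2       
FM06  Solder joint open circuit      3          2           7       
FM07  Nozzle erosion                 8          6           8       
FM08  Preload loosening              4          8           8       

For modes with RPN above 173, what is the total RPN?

1040

RPN = Severity × Occurrence × Detection:
  FM01: 3 × 3 × 3 = 27
  FM02: 7 × 6 × 3 = 126
  FM03: 10 × 10 × 4 = 400
  FM04: 2 × 3 × 2 = 12
  FM05: 2 × 2 × 2 = 8
  FM06: 7 × 2 × 3 = 42
  FM07: 8 × 6 × 8 = 384
  FM08: 8 × 8 × 4 = 256
RPN > 173: FM03 (400), FM07 (384), FM08 (256).
Sum: 400 + 384 + 256 = 1040.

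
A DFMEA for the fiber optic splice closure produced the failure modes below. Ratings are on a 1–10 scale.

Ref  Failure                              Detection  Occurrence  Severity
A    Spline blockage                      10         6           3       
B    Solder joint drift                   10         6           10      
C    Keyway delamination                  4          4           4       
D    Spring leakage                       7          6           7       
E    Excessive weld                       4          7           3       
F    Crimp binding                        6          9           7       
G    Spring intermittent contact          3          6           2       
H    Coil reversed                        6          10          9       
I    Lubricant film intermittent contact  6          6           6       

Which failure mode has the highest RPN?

RPN = Severity × Occurrence × Detection:
  A: 3 × 6 × 10 = 180
  B: 10 × 6 × 10 = 600
  C: 4 × 4 × 4 = 64
  D: 7 × 6 × 7 = 294
  E: 3 × 7 × 4 = 84
  F: 7 × 9 × 6 = 378
  G: 2 × 6 × 3 = 36
  H: 9 × 10 × 6 = 540
  I: 6 × 6 × 6 = 216
Highest RPN is 600 → B.

B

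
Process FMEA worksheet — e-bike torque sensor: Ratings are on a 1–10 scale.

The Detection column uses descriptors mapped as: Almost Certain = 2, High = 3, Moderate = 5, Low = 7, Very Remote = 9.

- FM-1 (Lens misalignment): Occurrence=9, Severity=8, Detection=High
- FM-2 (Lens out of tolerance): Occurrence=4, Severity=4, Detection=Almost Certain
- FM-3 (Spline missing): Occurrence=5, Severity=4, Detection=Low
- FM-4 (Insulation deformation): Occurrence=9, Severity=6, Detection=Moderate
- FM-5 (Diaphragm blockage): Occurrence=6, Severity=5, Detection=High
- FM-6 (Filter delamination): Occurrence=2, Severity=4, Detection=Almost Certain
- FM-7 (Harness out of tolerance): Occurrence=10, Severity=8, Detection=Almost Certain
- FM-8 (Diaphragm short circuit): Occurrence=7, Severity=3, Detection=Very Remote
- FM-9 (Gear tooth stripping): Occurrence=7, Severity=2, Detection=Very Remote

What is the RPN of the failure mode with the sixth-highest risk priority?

126

RPN = Severity × Occurrence × Detection:
  FM-1: 8 × 9 × 3 = 216
  FM-2: 4 × 4 × 2 = 32
  FM-3: 4 × 5 × 7 = 140
  FM-4: 6 × 9 × 5 = 270
  FM-5: 5 × 6 × 3 = 90
  FM-6: 4 × 2 × 2 = 16
  FM-7: 8 × 10 × 2 = 160
  FM-8: 3 × 7 × 9 = 189
  FM-9: 2 × 7 × 9 = 126
Sorted descending: 270, 216, 189, 160, 140, 126, 90, 32, 16.
The sixth-highest RPN is 126 (FM-9).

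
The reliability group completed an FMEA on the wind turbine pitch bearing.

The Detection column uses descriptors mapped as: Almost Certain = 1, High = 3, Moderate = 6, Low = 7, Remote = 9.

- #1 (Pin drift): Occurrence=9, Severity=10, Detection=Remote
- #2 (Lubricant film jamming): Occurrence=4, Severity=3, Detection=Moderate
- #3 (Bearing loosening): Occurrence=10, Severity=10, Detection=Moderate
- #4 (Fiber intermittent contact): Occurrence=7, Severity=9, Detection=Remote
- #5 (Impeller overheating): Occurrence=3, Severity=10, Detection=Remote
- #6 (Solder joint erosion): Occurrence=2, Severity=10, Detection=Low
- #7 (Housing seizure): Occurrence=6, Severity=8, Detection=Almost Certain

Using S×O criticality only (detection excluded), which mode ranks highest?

Criticality = Severity × Occurrence:
  #1: 10 × 9 = 90
  #2: 3 × 4 = 12
  #3: 10 × 10 = 100
  #4: 9 × 7 = 63
  #5: 10 × 3 = 30
  #6: 10 × 2 = 20
  #7: 8 × 6 = 48
Highest criticality is 100 → #3.

#3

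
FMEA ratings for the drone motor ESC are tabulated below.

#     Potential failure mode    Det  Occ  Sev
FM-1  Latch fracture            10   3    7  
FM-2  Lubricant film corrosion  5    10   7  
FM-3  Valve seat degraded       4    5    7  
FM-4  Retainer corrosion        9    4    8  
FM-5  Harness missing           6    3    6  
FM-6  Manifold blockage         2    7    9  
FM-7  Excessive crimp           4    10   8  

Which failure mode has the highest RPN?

FM-2

RPN = Severity × Occurrence × Detection:
  FM-1: 7 × 3 × 10 = 210
  FM-2: 7 × 10 × 5 = 350
  FM-3: 7 × 5 × 4 = 140
  FM-4: 8 × 4 × 9 = 288
  FM-5: 6 × 3 × 6 = 108
  FM-6: 9 × 7 × 2 = 126
  FM-7: 8 × 10 × 4 = 320
Highest RPN is 350 → FM-2.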